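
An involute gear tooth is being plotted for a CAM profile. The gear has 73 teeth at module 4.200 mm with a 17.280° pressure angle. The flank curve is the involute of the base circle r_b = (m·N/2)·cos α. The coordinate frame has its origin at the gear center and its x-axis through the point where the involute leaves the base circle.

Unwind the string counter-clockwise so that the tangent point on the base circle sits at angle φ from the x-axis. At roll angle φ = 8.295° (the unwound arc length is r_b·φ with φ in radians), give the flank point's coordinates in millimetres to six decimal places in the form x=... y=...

pitch radius r_p = m·N/2 = 4.200·73/2 = 153.300000
base radius r_b = r_p·cos α = 153.300000·cos 17.280° = 146.380735
roll angle φ = 8.295° = 0.14477506 rad
x = r_b·(cos φ + φ·sin φ) = 146.380735·(0.98953838 + 0.14477506·0.14426985) = 147.906762
y = r_b·(sin φ − φ·cos φ) = 146.380735·(0.14426985 − 0.14477506·0.98953838) = 0.147752

x=147.906762 y=0.147752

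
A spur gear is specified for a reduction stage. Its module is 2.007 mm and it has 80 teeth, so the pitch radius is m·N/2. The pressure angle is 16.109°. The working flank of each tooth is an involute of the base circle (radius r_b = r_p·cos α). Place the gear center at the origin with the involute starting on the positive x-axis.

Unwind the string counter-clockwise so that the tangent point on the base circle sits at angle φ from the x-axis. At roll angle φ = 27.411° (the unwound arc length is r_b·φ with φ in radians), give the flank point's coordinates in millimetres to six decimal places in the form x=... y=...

x=85.455636 y=2.751211

pitch radius r_p = m·N/2 = 2.007·80/2 = 80.280000
base radius r_b = r_p·cos α = 80.280000·cos 16.109° = 77.127853
roll angle φ = 27.411° = 0.47841220 rad
x = r_b·(cos φ + φ·sin φ) = 77.127853·(0.88772702 + 0.47841220·0.46037022) = 85.455636
y = r_b·(sin φ − φ·cos φ) = 77.127853·(0.46037022 − 0.47841220·0.88772702) = 2.751211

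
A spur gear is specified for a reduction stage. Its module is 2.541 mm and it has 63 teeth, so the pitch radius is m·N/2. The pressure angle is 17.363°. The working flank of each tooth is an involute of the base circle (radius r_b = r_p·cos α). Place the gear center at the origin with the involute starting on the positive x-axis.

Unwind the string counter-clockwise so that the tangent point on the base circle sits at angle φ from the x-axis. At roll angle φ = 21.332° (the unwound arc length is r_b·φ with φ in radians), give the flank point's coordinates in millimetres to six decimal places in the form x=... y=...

pitch radius r_p = m·N/2 = 2.541·63/2 = 80.041500
base radius r_b = r_p·cos α = 80.041500·cos 17.363° = 76.394268
roll angle φ = 21.332° = 0.37231364 rad
x = r_b·(cos φ + φ·sin φ) = 76.394268·(0.93148820 + 0.37231364·0.36377153) = 81.506978
y = r_b·(sin φ − φ·cos φ) = 76.394268·(0.36377153 − 0.37231364·0.93148820) = 1.296087

x=81.506978 y=1.296087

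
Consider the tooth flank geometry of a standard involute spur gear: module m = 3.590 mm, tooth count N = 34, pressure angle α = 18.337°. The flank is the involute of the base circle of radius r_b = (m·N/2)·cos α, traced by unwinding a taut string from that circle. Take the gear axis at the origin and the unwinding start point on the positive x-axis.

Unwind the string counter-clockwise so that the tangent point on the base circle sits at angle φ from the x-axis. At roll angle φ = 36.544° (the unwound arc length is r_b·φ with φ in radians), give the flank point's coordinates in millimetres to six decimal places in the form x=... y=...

x=68.542815 y=4.809492

pitch radius r_p = m·N/2 = 3.590·34/2 = 61.030000
base radius r_b = r_p·cos α = 61.030000·cos 18.337° = 57.931050
roll angle φ = 36.544° = 0.63781312 rad
x = r_b·(cos φ + φ·sin φ) = 57.931050·(0.80339983 + 0.63781312·0.59543993) = 68.542815
y = r_b·(sin φ − φ·cos φ) = 57.931050·(0.59543993 − 0.63781312·0.80339983) = 4.809492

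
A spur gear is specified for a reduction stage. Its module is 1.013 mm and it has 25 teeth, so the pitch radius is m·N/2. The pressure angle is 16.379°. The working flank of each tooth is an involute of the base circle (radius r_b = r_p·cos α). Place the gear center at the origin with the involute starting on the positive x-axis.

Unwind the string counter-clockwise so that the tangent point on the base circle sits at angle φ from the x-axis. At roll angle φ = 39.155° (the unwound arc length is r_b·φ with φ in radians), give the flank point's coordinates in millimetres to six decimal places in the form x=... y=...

pitch radius r_p = m·N/2 = 1.013·25/2 = 12.662500
base radius r_b = r_p·cos α = 12.662500·cos 16.379° = 12.148623
roll angle φ = 39.155° = 0.68338367 rad
x = r_b·(cos φ + φ·sin φ) = 12.148623·(0.77544064 + 0.68338367·0.63142047) = 14.662696
y = r_b·(sin φ − φ·cos φ) = 12.148623·(0.63142047 − 0.68338367·0.77544064) = 1.233049

x=14.662696 y=1.233049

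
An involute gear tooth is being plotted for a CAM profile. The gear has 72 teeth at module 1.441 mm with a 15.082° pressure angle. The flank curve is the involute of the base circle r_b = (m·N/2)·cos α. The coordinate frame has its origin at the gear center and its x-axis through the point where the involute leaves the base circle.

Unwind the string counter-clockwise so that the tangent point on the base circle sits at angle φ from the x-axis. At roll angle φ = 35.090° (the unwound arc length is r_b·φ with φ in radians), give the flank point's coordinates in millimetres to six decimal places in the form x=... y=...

pitch radius r_p = m·N/2 = 1.441·72/2 = 51.876000
base radius r_b = r_p·cos α = 51.876000·cos 15.082° = 50.089101
roll angle φ = 35.090° = 0.61243603 rad
x = r_b·(cos φ + φ·sin φ) = 50.089101·(0.81825006 + 0.61243603·0.57486245) = 58.620104
y = r_b·(sin φ − φ·cos φ) = 50.089101·(0.57486245 − 0.61243603·0.81825006) = 3.693401

x=58.620104 y=3.693401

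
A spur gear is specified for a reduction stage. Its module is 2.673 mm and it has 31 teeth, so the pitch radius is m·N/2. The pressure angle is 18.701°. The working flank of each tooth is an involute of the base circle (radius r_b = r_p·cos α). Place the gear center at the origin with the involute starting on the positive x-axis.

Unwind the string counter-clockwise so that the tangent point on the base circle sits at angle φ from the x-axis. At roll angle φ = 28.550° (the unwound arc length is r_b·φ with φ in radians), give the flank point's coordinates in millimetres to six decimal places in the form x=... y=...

pitch radius r_p = m·N/2 = 2.673·31/2 = 41.431500
base radius r_b = r_p·cos α = 41.431500·cos 18.701° = 39.244111
roll angle φ = 28.550° = 0.49829150 rad
x = r_b·(cos φ + φ·sin φ) = 39.244111·(0.87840038 + 0.49829150·0.47792549) = 43.817878
y = r_b·(sin φ − φ·cos φ) = 39.244111·(0.47792549 − 0.49829150·0.87840038) = 1.578635

x=43.817878 y=1.578635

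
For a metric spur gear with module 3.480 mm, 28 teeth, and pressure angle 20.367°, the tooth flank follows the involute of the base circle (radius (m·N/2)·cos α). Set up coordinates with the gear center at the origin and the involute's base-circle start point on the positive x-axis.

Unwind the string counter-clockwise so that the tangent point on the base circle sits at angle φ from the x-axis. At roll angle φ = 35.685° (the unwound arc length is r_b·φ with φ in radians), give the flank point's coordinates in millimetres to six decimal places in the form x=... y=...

x=53.692040 y=3.537508

pitch radius r_p = m·N/2 = 3.480·28/2 = 48.720000
base radius r_b = r_p·cos α = 48.720000·cos 20.367° = 45.674152
roll angle φ = 35.685° = 0.62282074 rad
x = r_b·(cos φ + φ·sin φ) = 45.674152·(0.81223627 + 0.62282074·0.58332859) = 53.692040
y = r_b·(sin φ − φ·cos φ) = 45.674152·(0.58332859 − 0.62282074·0.81223627) = 3.537508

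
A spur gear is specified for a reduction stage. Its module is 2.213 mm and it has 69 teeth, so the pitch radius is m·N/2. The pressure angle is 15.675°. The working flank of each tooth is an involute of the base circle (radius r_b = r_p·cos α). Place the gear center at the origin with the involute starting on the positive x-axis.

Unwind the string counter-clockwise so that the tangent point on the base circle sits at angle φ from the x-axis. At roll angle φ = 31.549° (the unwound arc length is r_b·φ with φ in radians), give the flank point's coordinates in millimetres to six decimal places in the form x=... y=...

pitch radius r_p = m·N/2 = 2.213·69/2 = 76.348500
base radius r_b = r_p·cos α = 76.348500·cos 15.675° = 73.509078
roll angle φ = 31.549° = 0.55063393 rad
x = r_b·(cos φ + φ·sin φ) = 73.509078·(0.85219301 + 0.55063393·0.52322756) = 83.822391
y = r_b·(sin φ − φ·cos φ) = 73.509078·(0.52322756 − 0.55063393·0.85219301) = 3.968107

x=83.822391 y=3.968107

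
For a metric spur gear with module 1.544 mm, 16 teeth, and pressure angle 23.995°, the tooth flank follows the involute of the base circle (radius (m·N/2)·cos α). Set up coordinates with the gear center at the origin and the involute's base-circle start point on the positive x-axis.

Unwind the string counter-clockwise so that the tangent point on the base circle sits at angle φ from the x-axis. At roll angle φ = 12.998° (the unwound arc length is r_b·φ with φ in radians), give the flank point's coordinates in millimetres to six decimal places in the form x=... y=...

x=11.571203 y=0.043691

pitch radius r_p = m·N/2 = 1.544·16/2 = 12.352000
base radius r_b = r_p·cos α = 12.352000·cos 23.995° = 11.284552
roll angle φ = 12.998° = 0.22685790 rad
x = r_b·(cos φ + φ·sin φ) = 11.284552·(0.97437792 + 0.22685790·0.22491704) = 11.571203
y = r_b·(sin φ − φ·cos φ) = 11.284552·(0.22491704 − 0.22685790·0.97437792) = 0.043691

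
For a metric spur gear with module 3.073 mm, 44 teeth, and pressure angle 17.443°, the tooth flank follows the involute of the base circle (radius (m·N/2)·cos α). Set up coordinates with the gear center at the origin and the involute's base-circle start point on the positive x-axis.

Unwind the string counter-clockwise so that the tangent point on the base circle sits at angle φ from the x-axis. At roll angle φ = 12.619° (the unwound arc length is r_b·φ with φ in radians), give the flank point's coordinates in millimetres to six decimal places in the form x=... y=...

pitch radius r_p = m·N/2 = 3.073·44/2 = 67.606000
base radius r_b = r_p·cos α = 67.606000·cos 17.443° = 64.497181
roll angle φ = 12.619° = 0.22024310 rad
x = r_b·(cos φ + φ·sin φ) = 64.497181·(0.97584437 + 0.22024310·0.21846686) = 66.042545
y = r_b·(sin φ − φ·cos φ) = 64.497181·(0.21846686 − 0.22024310·0.97584437) = 0.228570

x=66.042545 y=0.228570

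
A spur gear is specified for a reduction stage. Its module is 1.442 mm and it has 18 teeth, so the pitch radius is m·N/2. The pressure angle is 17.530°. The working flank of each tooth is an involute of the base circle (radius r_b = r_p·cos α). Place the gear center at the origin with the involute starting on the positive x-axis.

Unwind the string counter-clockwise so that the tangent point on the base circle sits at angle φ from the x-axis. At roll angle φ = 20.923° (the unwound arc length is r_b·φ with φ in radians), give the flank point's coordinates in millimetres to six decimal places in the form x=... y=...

x=13.173129 y=0.198215

pitch radius r_p = m·N/2 = 1.442·18/2 = 12.978000
base radius r_b = r_p·cos α = 12.978000·cos 17.530° = 12.375294
roll angle φ = 20.923° = 0.36517524 rad
x = r_b·(cos φ + φ·sin φ) = 12.375294·(0.93406120 + 0.36517524·0.35711298) = 13.173129
y = r_b·(sin φ − φ·cos φ) = 12.375294·(0.35711298 − 0.36517524·0.93406120) = 0.198215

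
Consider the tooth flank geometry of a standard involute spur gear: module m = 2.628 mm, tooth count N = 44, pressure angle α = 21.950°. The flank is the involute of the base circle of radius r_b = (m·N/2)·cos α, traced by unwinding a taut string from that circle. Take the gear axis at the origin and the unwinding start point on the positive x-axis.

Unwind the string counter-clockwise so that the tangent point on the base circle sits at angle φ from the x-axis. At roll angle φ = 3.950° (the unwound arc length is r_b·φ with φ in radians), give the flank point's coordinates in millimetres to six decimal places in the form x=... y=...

x=53.752224 y=0.005854

pitch radius r_p = m·N/2 = 2.628·44/2 = 57.816000
base radius r_b = r_p·cos α = 57.816000·cos 21.950° = 53.624942
roll angle φ = 3.950° = 0.06894051 rad
x = r_b·(cos φ + φ·sin φ) = 53.624942·(0.99762454 + 0.06894051·0.06888591) = 53.752224
y = r_b·(sin φ − φ·cos φ) = 53.624942·(0.06888591 − 0.06894051·0.99762454) = 0.005854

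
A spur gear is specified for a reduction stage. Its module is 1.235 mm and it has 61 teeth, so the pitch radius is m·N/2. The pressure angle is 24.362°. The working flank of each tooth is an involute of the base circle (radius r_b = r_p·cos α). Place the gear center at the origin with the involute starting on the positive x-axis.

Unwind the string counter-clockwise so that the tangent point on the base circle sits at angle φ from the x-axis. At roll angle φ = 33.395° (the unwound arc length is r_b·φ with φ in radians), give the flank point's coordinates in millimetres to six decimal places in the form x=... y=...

x=39.656190 y=2.188739

pitch radius r_p = m·N/2 = 1.235·61/2 = 37.667500
base radius r_b = r_p·cos α = 37.667500·cos 24.362° = 34.313489
roll angle φ = 33.395° = 0.58285270 rad
x = r_b·(cos φ + φ·sin φ) = 34.313489·(0.83489590 + 0.58285270·0.55040788) = 39.656190
y = r_b·(sin φ − φ·cos φ) = 34.313489·(0.55040788 − 0.58285270·0.83489590) = 2.188739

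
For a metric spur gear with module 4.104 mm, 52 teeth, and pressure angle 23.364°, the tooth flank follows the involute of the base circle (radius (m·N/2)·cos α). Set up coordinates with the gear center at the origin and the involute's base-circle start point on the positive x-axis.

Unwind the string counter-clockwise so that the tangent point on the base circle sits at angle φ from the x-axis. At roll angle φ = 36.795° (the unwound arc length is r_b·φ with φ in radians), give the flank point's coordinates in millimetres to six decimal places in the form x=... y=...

x=116.118247 y=8.296307

pitch radius r_p = m·N/2 = 4.104·52/2 = 106.704000
base radius r_b = r_p·cos α = 106.704000·cos 23.364° = 97.954697
roll angle φ = 36.795° = 0.64219390 rad
x = r_b·(cos φ + φ·sin φ) = 97.954697·(0.80078364 + 0.64219390·0.59895372) = 116.118247
y = r_b·(sin φ − φ·cos φ) = 97.954697·(0.59895372 − 0.64219390·0.80078364) = 8.296307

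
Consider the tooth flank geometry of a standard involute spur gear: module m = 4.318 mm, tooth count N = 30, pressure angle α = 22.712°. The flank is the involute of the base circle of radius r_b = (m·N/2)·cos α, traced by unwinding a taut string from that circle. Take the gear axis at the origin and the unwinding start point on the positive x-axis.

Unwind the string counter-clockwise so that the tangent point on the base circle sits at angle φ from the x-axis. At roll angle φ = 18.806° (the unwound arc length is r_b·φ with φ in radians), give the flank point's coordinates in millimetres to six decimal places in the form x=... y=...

pitch radius r_p = m·N/2 = 4.318·30/2 = 64.770000
base radius r_b = r_p·cos α = 64.770000·cos 22.712° = 59.747556
roll angle φ = 18.806° = 0.32822662 rad
x = r_b·(cos φ + φ·sin φ) = 59.747556·(0.94661551 + 0.32822662·0.32236483) = 62.879775
y = r_b·(sin φ − φ·cos φ) = 59.747556·(0.32236483 − 0.32822662·0.94661551) = 0.696682

x=62.879775 y=0.696682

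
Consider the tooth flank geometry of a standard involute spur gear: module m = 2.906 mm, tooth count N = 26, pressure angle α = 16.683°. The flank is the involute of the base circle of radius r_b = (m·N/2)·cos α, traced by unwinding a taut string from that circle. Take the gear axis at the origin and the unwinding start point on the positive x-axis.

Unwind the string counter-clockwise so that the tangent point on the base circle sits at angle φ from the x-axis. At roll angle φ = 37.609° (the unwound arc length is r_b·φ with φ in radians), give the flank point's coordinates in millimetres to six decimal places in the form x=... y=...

pitch radius r_p = m·N/2 = 2.906·26/2 = 37.778000
base radius r_b = r_p·cos α = 37.778000·cos 16.683° = 36.187838
roll angle φ = 37.609° = 0.65640088 rad
x = r_b·(cos φ + φ·sin φ) = 36.187838·(0.79219379 + 0.65640088·0.61026961) = 43.163959
y = r_b·(sin φ − φ·cos φ) = 36.187838·(0.61026961 − 0.65640088·0.79219379) = 3.266781

x=43.163959 y=3.266781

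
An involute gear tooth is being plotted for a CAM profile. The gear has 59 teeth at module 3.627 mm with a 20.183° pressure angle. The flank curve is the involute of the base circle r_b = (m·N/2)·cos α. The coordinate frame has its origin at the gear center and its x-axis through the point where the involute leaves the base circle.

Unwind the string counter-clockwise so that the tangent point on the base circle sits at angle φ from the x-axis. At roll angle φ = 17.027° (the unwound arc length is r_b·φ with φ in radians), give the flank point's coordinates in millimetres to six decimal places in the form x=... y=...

x=104.763542 y=0.870829

pitch radius r_p = m·N/2 = 3.627·59/2 = 106.996500
base radius r_b = r_p·cos α = 106.996500·cos 20.183° = 100.426426
roll angle φ = 17.027° = 0.29717721 rad
x = r_b·(cos φ + φ·sin φ) = 100.426426·(0.95616687 + 0.29717721·0.29282232) = 104.763542
y = r_b·(sin φ − φ·cos φ) = 100.426426·(0.29282232 − 0.29717721·0.95616687) = 0.870829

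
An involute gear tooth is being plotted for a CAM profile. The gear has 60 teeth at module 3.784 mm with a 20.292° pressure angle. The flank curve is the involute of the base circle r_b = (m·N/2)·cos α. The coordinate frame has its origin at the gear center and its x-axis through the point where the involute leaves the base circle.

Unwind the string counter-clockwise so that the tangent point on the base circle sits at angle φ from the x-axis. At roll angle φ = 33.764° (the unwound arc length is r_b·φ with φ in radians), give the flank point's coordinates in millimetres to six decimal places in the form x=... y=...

pitch radius r_p = m·N/2 = 3.784·60/2 = 113.520000
base radius r_b = r_p·cos α = 113.520000·cos 20.292° = 106.474650
roll angle φ = 33.764° = 0.58929297 rad
x = r_b·(cos φ + φ·sin φ) = 106.474650·(0.83133384 + 0.58929297·0.55577338) = 123.387848
y = r_b·(sin φ − φ·cos φ) = 106.474650·(0.55577338 − 0.58929297·0.83133384) = 7.013932

x=123.387848 y=7.013932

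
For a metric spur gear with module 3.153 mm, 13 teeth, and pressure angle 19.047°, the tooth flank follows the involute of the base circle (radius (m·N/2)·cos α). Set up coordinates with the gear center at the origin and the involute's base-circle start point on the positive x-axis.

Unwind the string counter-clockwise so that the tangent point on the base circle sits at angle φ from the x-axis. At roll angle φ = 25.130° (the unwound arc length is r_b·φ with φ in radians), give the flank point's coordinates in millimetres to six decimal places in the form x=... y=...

x=21.147139 y=0.534435

pitch radius r_p = m·N/2 = 3.153·13/2 = 20.494500
base radius r_b = r_p·cos α = 20.494500·cos 19.047° = 19.372451
roll angle φ = 25.130° = 0.43860124 rad
x = r_b·(cos φ + φ·sin φ) = 19.372451·(0.90534656 + 0.43860124·0.42467352) = 21.147139
y = r_b·(sin φ − φ·cos φ) = 19.372451·(0.42467352 − 0.43860124·0.90534656) = 0.534435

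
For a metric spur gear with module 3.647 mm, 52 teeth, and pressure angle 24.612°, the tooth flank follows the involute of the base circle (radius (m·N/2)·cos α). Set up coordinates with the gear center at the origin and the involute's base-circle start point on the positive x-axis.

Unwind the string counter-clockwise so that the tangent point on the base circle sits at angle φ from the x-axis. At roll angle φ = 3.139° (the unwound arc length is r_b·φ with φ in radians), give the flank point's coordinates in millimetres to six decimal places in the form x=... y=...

x=86.336596 y=0.004724

pitch radius r_p = m·N/2 = 3.647·52/2 = 94.822000
base radius r_b = r_p·cos α = 94.822000·cos 24.612° = 86.207317
roll angle φ = 3.139° = 0.05478589 rad
x = r_b·(cos φ + φ·sin φ) = 86.207317·(0.99849963 + 0.05478589·0.05475848) = 86.336596
y = r_b·(sin φ − φ·cos φ) = 86.207317·(0.05475848 − 0.05478589·0.99849963) = 0.004724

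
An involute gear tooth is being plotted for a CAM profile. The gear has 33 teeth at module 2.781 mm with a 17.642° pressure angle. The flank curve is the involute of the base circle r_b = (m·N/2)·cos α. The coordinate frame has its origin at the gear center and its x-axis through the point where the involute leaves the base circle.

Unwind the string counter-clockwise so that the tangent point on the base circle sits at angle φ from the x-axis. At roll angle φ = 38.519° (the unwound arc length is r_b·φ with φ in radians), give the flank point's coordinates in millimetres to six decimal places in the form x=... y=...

pitch radius r_p = m·N/2 = 2.781·33/2 = 45.886500
base radius r_b = r_p·cos α = 45.886500·cos 17.642° = 43.728401
roll angle φ = 38.519° = 0.67228337 rad
x = r_b·(cos φ + φ·sin φ) = 43.728401·(0.78240168 + 0.67228337·0.62277413) = 52.521412
y = r_b·(sin φ − φ·cos φ) = 43.728401·(0.62277413 − 0.67228337·0.78240168) = 4.231968

x=52.521412 y=4.231968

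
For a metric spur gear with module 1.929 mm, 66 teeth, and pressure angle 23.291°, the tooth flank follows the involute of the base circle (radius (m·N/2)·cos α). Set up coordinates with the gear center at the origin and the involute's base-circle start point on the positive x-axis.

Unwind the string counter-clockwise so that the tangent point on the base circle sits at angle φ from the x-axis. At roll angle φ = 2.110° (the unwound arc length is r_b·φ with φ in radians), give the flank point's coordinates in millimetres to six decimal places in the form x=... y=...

pitch radius r_p = m·N/2 = 1.929·66/2 = 63.657000
base radius r_b = r_p·cos α = 63.657000·cos 23.291° = 58.469496
roll angle φ = 2.110° = 0.03682645 rad
x = r_b·(cos φ + φ·sin φ) = 58.469496·(0.99932198 + 0.03682645·0.03681812) = 58.509130
y = r_b·(sin φ − φ·cos φ) = 58.469496·(0.03681812 − 0.03682645·0.99932198) = 0.000973

x=58.509130 y=0.000973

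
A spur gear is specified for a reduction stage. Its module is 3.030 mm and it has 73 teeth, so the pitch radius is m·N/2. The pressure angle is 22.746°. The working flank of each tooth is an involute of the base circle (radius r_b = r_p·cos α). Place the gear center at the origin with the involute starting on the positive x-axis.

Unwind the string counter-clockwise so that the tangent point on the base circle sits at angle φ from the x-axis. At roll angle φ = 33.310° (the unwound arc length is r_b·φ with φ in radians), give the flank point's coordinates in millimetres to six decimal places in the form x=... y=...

pitch radius r_p = m·N/2 = 3.030·73/2 = 110.595000
base radius r_b = r_p·cos α = 110.595000·cos 22.746° = 101.993802
roll angle φ = 33.310° = 0.58136917 rad
x = r_b·(cos φ + φ·sin φ) = 101.993802·(0.83571153 + 0.58136917·0.54916869) = 117.800931
y = r_b·(sin φ − φ·cos φ) = 101.993802·(0.54916869 − 0.58136917·0.83571153) = 6.457408

x=117.800931 y=6.457408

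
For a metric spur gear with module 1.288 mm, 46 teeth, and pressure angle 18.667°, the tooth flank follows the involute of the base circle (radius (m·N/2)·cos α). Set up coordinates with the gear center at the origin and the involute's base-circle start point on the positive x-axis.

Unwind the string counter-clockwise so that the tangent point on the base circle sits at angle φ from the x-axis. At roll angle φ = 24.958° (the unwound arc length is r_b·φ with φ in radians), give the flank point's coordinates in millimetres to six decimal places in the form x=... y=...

x=30.603320 y=0.758668

pitch radius r_p = m·N/2 = 1.288·46/2 = 29.624000
base radius r_b = r_p·cos α = 29.624000·cos 18.667° = 28.065623
roll angle φ = 24.958° = 0.43559927 rad
x = r_b·(cos φ + φ·sin φ) = 28.065623·(0.90661734 + 0.43559927·0.42195379) = 30.603320
y = r_b·(sin φ − φ·cos φ) = 28.065623·(0.42195379 − 0.43559927·0.90661734) = 0.758668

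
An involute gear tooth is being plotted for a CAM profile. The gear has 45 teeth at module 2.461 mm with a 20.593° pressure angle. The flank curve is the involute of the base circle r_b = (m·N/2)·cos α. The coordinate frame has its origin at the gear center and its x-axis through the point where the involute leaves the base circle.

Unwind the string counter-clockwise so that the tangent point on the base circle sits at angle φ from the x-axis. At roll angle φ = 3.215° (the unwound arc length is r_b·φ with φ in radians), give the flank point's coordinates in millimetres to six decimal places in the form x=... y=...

x=51.915875 y=0.003052

pitch radius r_p = m·N/2 = 2.461·45/2 = 55.372500
base radius r_b = r_p·cos α = 55.372500·cos 20.593° = 51.834336
roll angle φ = 3.215° = 0.05611234 rad
x = r_b·(cos φ + φ·sin φ) = 51.834336·(0.99842612 + 0.05611234·0.05608289) = 51.915875
y = r_b·(sin φ − φ·cos φ) = 51.834336·(0.05608289 − 0.05611234·0.99842612) = 0.003052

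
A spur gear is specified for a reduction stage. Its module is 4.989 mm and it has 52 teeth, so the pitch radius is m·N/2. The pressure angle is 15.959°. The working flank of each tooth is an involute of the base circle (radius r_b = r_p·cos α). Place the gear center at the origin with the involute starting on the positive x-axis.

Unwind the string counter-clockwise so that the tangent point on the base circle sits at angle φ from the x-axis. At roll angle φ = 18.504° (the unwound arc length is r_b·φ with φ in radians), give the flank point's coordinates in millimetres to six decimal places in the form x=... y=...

x=131.049937 y=1.385762

pitch radius r_p = m·N/2 = 4.989·52/2 = 129.714000
base radius r_b = r_p·cos α = 129.714000·cos 15.959° = 124.714653
roll angle φ = 18.504° = 0.32295572 rad
x = r_b·(cos φ + φ·sin φ) = 124.714653·(0.94830150 + 0.32295572·0.31737086) = 131.049937
y = r_b·(sin φ − φ·cos φ) = 124.714653·(0.31737086 − 0.32295572·0.94830150) = 1.385762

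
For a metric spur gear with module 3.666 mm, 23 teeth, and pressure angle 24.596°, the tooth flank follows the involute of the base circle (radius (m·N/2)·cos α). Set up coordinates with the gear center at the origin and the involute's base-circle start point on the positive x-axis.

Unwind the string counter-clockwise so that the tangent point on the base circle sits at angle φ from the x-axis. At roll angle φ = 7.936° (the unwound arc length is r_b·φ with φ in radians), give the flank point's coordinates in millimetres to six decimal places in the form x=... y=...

x=38.699661 y=0.033889

pitch radius r_p = m·N/2 = 3.666·23/2 = 42.159000
base radius r_b = r_p·cos α = 42.159000·cos 24.596° = 38.333710
roll angle φ = 7.936° = 0.13850933 rad
x = r_b·(cos φ + φ·sin φ) = 38.333710·(0.99042291 + 0.13850933·0.13806687) = 38.699661
y = r_b·(sin φ − φ·cos φ) = 38.333710·(0.13806687 − 0.13850933·0.99042291) = 0.033889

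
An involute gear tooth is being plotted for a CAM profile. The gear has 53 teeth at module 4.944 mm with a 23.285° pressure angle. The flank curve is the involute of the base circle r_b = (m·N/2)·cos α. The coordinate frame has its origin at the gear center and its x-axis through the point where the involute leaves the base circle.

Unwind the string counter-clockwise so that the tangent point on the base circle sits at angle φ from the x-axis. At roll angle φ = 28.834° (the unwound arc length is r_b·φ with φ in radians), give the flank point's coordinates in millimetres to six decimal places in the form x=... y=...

pitch radius r_p = m·N/2 = 4.944·53/2 = 131.016000
base radius r_b = r_p·cos α = 131.016000·cos 23.285° = 120.344734
roll angle φ = 28.834° = 0.50324824 rad
x = r_b·(cos φ + φ·sin φ) = 120.344734·(0.87602065 + 0.50324824·0.48227360) = 134.632541
y = r_b·(sin φ − φ·cos φ) = 120.344734·(0.48227360 − 0.50324824·0.87602065) = 4.984409

x=134.632541 y=4.984409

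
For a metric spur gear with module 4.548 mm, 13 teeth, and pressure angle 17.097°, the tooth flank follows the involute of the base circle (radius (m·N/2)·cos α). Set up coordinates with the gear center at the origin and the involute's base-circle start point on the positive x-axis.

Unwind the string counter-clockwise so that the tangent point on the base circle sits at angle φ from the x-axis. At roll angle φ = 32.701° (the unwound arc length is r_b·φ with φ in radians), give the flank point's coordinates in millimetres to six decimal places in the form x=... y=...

pitch radius r_p = m·N/2 = 4.548·13/2 = 29.562000
base radius r_b = r_p·cos α = 29.562000·cos 17.097° = 28.255608
roll angle φ = 32.701° = 0.57074012 rad
x = r_b·(cos φ + φ·sin φ) = 28.255608·(0.84150135 + 0.57074012·0.54025501) = 32.489614
y = r_b·(sin φ − φ·cos φ) = 28.255608·(0.54025501 − 0.57074012·0.84150135) = 1.694670

x=32.489614 y=1.694670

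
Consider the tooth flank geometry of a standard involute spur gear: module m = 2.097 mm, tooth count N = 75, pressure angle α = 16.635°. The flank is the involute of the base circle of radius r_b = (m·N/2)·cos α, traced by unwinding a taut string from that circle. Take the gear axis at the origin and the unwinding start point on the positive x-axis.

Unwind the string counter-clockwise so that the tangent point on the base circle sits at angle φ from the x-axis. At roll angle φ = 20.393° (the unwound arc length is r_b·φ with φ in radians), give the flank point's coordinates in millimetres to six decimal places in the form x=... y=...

pitch radius r_p = m·N/2 = 2.097·75/2 = 78.637500
base radius r_b = r_p·cos α = 78.637500·cos 16.635° = 75.346354
roll angle φ = 20.393° = 0.35592499 rad
x = r_b·(cos φ + φ·sin φ) = 75.346354·(0.93732457 + 0.35592499·0.34845753) = 79.968801
y = r_b·(sin φ − φ·cos φ) = 75.346354·(0.34845753 − 0.35592499·0.93732457) = 1.118162

x=79.968801 y=1.118162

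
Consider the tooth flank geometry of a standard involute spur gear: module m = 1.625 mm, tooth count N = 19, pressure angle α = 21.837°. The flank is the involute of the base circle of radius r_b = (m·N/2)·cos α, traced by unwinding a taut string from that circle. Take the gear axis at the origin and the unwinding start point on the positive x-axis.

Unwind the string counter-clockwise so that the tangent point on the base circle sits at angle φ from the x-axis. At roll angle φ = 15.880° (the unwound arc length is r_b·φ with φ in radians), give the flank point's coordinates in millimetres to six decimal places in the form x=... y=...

x=14.869654 y=0.100917

pitch radius r_p = m·N/2 = 1.625·19/2 = 15.437500
base radius r_b = r_p·cos α = 15.437500·cos 21.837° = 14.329795
roll angle φ = 15.880° = 0.27715829 rad
x = r_b·(cos φ + φ·sin φ) = 14.329795·(0.96183688 + 0.27715829·0.27362349) = 14.869654
y = r_b·(sin φ − φ·cos φ) = 14.329795·(0.27362349 − 0.27715829·0.96183688) = 0.100917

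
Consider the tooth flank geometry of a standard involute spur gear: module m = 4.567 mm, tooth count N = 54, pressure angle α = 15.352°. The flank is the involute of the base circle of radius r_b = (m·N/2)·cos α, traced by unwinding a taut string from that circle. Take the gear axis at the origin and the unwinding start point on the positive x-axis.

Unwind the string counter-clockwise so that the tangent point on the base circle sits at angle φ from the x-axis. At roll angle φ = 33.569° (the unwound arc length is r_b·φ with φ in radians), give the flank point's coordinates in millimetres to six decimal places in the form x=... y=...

pitch radius r_p = m·N/2 = 4.567·54/2 = 123.309000
base radius r_b = r_p·cos α = 123.309000·cos 15.352° = 118.909031
roll angle φ = 33.569° = 0.58588958 rad
x = r_b·(cos φ + φ·sin φ) = 118.909031·(0.83322053 + 0.58588958·0.55294081) = 137.599485
y = r_b·(sin φ − φ·cos φ) = 118.909031·(0.55294081 − 0.58588958·0.83322053) = 7.701214

x=137.599485 y=7.701214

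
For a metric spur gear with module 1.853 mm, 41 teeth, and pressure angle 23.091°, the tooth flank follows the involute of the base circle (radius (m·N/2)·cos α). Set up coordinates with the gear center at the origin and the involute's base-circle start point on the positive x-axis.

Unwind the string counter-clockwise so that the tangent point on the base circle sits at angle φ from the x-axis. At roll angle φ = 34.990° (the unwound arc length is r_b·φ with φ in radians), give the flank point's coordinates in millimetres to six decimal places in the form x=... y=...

pitch radius r_p = m·N/2 = 1.853·41/2 = 37.986500
base radius r_b = r_p·cos α = 37.986500·cos 23.091° = 34.943140
roll angle φ = 34.990° = 0.61069071 rad
x = r_b·(cos φ + φ·sin φ) = 34.943140·(0.81925214 + 0.61069071·0.57343346) = 40.863997
y = r_b·(sin φ − φ·cos φ) = 34.943140·(0.57343346 − 0.61069071·0.81925214) = 2.555175

x=40.863997 y=2.555175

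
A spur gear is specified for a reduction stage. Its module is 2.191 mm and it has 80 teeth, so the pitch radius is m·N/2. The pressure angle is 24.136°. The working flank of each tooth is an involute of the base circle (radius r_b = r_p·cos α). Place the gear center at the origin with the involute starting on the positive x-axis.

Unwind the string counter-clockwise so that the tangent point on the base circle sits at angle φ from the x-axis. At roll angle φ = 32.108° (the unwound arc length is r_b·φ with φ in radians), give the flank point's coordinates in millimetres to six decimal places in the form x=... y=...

pitch radius r_p = m·N/2 = 2.191·80/2 = 87.640000
base radius r_b = r_p·cos α = 87.640000·cos 24.136° = 79.978286
roll angle φ = 32.108° = 0.56039032 rad
x = r_b·(cos φ + φ·sin φ) = 79.978286·(0.84704772 + 0.56039032·0.53151685) = 91.567509
y = r_b·(sin φ − φ·cos φ) = 79.978286·(0.53151685 − 0.56039032·0.84704772) = 4.545927

x=91.567509 y=4.545927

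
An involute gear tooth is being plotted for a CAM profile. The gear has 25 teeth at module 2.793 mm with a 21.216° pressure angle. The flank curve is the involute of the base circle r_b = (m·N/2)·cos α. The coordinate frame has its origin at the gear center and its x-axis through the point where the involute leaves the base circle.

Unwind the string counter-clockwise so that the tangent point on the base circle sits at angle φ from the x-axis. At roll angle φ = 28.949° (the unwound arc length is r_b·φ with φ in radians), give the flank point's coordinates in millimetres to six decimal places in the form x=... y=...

x=36.439086 y=1.363907

pitch radius r_p = m·N/2 = 2.793·25/2 = 34.912500
base radius r_b = r_p·cos α = 34.912500·cos 21.216° = 32.546228
roll angle φ = 28.949° = 0.50525537 rad
x = r_b·(cos φ + φ·sin φ) = 32.546228·(0.87505090 + 0.50525537·0.48403091) = 36.439086
y = r_b·(sin φ − φ·cos φ) = 32.546228·(0.48403091 − 0.50525537·0.87505090) = 1.363907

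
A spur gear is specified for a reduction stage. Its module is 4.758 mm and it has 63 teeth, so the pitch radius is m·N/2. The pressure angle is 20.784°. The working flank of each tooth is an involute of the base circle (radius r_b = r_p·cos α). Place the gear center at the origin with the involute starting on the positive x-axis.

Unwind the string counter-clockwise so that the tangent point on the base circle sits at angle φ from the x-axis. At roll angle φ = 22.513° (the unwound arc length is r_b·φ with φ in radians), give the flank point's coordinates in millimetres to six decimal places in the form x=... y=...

x=150.526693 y=2.789990

pitch radius r_p = m·N/2 = 4.758·63/2 = 149.877000
base radius r_b = r_p·cos α = 149.877000·cos 20.784° = 140.123725
roll angle φ = 22.513° = 0.39292597 rad
x = r_b·(cos φ + φ·sin φ) = 140.123725·(0.92379268 + 0.39292597·0.38289304) = 150.526693
y = r_b·(sin φ − φ·cos φ) = 140.123725·(0.38289304 − 0.39292597·0.92379268) = 2.789990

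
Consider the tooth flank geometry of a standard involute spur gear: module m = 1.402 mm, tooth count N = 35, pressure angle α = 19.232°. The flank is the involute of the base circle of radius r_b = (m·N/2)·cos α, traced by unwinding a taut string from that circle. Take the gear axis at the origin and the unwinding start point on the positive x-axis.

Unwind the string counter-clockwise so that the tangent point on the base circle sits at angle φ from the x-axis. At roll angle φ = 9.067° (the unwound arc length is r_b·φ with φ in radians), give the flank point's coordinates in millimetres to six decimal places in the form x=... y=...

x=23.454018 y=0.030525

pitch radius r_p = m·N/2 = 1.402·35/2 = 24.535000
base radius r_b = r_p·cos α = 24.535000·cos 19.232° = 23.165764
roll angle φ = 9.067° = 0.15824900 rad
x = r_b·(cos φ + φ·sin φ) = 23.165764·(0.98750474 + 0.15824900·0.15758933) = 23.454018
y = r_b·(sin φ − φ·cos φ) = 23.165764·(0.15758933 − 0.15824900·0.98750474) = 0.030525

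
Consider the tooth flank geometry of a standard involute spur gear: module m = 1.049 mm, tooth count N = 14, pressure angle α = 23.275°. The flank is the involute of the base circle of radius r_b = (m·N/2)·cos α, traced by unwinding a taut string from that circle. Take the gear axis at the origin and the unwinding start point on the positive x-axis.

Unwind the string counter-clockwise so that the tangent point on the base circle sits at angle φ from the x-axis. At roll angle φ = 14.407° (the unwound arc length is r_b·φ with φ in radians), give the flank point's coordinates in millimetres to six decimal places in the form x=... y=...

x=6.955305 y=0.035522

pitch radius r_p = m·N/2 = 1.049·14/2 = 7.343000
base radius r_b = r_p·cos α = 7.343000·cos 23.275° = 6.745418
roll angle φ = 14.407° = 0.25144959 rad
x = r_b·(cos φ + φ·sin φ) = 6.745418·(0.96855277 + 0.25144959·0.24880822) = 6.955305
y = r_b·(sin φ − φ·cos φ) = 6.745418·(0.24880822 − 0.25144959·0.96855277) = 0.035522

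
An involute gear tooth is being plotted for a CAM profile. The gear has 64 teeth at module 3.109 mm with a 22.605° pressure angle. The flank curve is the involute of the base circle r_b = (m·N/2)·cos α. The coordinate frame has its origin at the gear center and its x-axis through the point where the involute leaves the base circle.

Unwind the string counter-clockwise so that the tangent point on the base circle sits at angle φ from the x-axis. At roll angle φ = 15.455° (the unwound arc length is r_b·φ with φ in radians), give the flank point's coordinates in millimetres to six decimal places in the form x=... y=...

x=95.125790 y=0.596500

pitch radius r_p = m·N/2 = 3.109·64/2 = 99.488000
base radius r_b = r_p·cos α = 99.488000·cos 22.605° = 91.845001
roll angle φ = 15.455° = 0.26974064 rad
x = r_b·(cos φ + φ·sin φ) = 91.845001·(0.96384004 + 0.26974064·0.26648146) = 95.125790
y = r_b·(sin φ − φ·cos φ) = 91.845001·(0.26648146 − 0.26974064·0.96384004) = 0.596500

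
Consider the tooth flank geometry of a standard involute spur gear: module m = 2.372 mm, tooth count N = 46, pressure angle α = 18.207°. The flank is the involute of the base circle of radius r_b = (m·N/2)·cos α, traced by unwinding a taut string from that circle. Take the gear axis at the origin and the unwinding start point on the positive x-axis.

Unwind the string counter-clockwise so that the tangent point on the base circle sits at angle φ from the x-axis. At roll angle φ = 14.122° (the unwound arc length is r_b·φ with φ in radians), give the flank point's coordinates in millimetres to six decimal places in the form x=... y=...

pitch radius r_p = m·N/2 = 2.372·46/2 = 54.556000
base radius r_b = r_p·cos α = 54.556000·cos 18.207° = 51.824593
roll angle φ = 14.122° = 0.24647540 rad
x = r_b·(cos φ + φ·sin φ) = 51.824593·(0.96977840 + 0.24647540·0.24398740) = 53.374941
y = r_b·(sin φ − φ·cos φ) = 51.824593·(0.24398740 − 0.24647540·0.96977840) = 0.257096

x=53.374941 y=0.257096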